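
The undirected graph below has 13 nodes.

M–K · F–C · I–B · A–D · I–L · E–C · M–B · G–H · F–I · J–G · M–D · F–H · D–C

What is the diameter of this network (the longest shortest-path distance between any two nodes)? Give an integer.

Eccentricity of each node (its greatest distance to any other): A:6, B:5, C:4, D:5, E:5, F:4, G:6, H:5, I:4, J:7, K:7, L:5, M:6.
The maximum eccentricity is 7, realized for instance by the pair K–J via K – M – D – C – F – H – G – J. So the diameter is 7.

7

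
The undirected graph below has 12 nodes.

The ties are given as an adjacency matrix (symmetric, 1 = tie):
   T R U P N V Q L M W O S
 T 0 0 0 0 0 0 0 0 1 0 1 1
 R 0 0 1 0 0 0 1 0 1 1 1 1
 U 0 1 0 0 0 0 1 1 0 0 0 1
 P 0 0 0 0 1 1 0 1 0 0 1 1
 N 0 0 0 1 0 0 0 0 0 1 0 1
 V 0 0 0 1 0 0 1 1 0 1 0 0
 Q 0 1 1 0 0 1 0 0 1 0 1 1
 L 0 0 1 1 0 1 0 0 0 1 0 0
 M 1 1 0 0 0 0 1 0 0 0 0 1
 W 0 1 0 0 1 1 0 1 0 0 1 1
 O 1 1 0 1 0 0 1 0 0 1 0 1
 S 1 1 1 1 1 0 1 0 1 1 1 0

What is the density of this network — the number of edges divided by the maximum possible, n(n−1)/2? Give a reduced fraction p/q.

There are 30 edges and 12 nodes, so the maximum possible is C(12,2) = 66.
Density = 30/66 = 5/11.

5/11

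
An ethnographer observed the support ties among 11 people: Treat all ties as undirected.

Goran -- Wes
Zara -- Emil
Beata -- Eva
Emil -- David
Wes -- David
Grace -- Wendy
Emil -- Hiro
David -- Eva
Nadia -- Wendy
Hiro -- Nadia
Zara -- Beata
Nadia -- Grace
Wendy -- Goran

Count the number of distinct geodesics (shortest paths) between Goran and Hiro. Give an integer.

The shortest distance is 3, and the only length-3 path is Goran–Wendy–Nadia–Hiro. So there is exactly 1 shortest path.

1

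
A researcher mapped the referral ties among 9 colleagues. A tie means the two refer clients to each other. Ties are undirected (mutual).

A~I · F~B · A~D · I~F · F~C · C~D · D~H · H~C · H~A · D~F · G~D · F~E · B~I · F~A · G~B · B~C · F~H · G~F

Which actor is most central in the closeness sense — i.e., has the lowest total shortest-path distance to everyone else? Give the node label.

Farness (sum of distances to all others) for each node — A:12, B:12, C:12, D:11, E:15, F:8, G:13, H:12, I:13.
The smallest farness is 8, for F, so F has the highest closeness.

F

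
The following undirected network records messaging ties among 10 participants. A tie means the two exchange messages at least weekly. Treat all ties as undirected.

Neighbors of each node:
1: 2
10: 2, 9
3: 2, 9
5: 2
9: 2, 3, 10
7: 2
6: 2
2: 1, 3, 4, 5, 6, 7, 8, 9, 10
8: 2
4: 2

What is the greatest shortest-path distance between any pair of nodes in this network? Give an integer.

2

Eccentricity of each node (its greatest distance to any other): 1:2, 2:1, 3:2, 4:2, 5:2, 6:2, 7:2, 8:2, 9:2, 10:2.
The maximum eccentricity is 2, realized for instance by the pair 5–7 via 5 – 2 – 7. So the diameter is 2.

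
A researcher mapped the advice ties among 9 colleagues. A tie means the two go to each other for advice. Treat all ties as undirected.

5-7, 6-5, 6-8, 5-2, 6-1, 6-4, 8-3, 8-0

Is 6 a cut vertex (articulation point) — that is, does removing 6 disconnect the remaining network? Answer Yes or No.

Yes

Removing 6 leaves {0, 3, and 8} with no path to {2, 5, and 7}, so the network splits into 4 components. 6 is a cut vertex.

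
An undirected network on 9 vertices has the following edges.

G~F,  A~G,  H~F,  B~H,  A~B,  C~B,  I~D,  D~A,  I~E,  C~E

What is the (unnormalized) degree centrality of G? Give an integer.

2

G is directly tied to A and F. That is 2 neighbors, so the degree of G is 2.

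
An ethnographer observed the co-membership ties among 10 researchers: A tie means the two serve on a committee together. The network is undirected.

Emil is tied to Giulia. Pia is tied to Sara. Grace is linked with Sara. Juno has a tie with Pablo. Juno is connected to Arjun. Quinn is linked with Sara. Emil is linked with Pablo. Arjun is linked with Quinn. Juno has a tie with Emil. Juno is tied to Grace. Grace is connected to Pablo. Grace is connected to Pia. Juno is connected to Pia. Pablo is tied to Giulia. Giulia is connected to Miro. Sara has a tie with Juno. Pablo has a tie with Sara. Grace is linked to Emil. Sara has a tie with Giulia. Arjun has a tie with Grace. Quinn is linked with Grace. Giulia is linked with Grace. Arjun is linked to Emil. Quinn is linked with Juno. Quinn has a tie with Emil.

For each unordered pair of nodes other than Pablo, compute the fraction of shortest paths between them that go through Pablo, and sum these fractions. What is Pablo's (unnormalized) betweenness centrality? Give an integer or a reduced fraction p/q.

Pairs whose geodesics pass through Pablo — Giulia–Juno: 1/4; Emil–Sara: 1/5; Miro–Juno: 1/4.
All other pairs contribute 0.
Summing the contributions gives betweenness(Pablo) = 7/10.

7/10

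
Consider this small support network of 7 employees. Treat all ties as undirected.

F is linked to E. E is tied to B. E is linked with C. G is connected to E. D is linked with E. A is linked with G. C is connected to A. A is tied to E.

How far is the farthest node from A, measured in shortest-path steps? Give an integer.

Distances from A: B:2, C:1, D:2, E:1, F:2, G:1.
The largest is 2 (to D, F, and B), so the eccentricity of A is 2.

2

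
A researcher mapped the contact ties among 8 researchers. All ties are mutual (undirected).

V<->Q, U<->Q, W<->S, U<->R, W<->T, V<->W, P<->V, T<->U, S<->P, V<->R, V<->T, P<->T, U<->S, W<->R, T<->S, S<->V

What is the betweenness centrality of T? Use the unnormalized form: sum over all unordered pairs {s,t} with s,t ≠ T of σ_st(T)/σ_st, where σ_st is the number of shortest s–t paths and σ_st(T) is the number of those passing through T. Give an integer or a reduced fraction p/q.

Pairs whose geodesics pass through T — W–U: 1/3; W–P: 1/3; V–U: 1/4; U–P: 1/2.
All other pairs contribute 0.
Summing the contributions gives betweenness(T) = 17/12.

17/12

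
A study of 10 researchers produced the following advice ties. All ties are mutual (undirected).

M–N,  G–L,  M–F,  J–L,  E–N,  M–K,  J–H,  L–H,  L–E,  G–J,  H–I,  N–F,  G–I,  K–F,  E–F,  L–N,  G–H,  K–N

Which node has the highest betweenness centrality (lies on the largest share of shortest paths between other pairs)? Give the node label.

Unnormalized betweenness of each node: E:5/2, F:1, G:7/2, H:7/2, I:0, J:0, K:0, L:20, M:0, N:27/2.
L has the largest value, 20, making it the main broker — the node through which the most shortest paths run.

L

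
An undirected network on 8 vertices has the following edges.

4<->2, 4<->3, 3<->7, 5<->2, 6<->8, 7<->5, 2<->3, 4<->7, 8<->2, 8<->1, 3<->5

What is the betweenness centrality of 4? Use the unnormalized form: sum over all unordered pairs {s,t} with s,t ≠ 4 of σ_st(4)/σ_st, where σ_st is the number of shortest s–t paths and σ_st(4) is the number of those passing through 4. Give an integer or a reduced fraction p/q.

4/3

Pairs whose geodesics pass through 4 — 2–7: 1/3; 7–8: 1/3; 7–6: 1/3; 7–1: 1/3.
All other pairs contribute 0.
Summing the contributions gives betweenness(4) = 4/3.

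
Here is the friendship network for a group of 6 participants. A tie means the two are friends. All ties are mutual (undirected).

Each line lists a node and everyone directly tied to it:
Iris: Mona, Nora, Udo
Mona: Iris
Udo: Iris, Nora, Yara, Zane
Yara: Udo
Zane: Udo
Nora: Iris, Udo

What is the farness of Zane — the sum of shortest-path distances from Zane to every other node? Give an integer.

Distances from Zane: Iris:2, Mona:3, Nora:2, Udo:1, Yara:2.
Sum = 2 + 3 + 2 + 1 + 2 = 10.

10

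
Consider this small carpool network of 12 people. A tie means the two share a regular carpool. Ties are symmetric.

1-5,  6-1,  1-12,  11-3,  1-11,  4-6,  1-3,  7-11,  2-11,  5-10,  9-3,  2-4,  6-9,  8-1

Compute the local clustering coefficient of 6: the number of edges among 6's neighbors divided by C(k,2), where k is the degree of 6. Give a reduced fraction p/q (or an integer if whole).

0

6's neighbors: 1, 4, and 9 (k = 3).
Possible neighbor pairs: C(3,2) = 3. Edges among them: none → e = 0.
Clustering(6) = 0/3 = 0.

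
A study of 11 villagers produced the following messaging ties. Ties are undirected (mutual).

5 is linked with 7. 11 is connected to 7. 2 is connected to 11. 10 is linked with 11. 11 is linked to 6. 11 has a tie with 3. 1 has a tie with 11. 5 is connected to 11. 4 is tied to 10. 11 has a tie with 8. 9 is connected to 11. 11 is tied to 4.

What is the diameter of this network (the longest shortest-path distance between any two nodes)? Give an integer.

Eccentricity of each node (its greatest distance to any other): 1:2, 2:2, 3:2, 4:2, 5:2, 6:2, 7:2, 8:2, 9:2, 10:2, 11:1.
The maximum eccentricity is 2, realized for instance by the pair 7–1 via 7 – 11 – 1. So the diameter is 2.

2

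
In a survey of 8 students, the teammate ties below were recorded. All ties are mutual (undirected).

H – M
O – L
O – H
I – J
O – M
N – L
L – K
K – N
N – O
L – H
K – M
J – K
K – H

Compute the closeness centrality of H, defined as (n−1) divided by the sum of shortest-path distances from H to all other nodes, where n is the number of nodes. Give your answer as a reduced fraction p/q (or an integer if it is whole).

Distances from H: I:3, J:2, K:1, L:1, M:1, N:2, O:1. Sum = 11.
n = 8, so closeness = 7/11.

7/11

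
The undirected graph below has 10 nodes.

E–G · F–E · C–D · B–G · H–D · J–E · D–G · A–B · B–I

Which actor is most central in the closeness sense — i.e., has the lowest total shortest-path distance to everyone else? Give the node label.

G

Farness (sum of distances to all others) for each node — A:27, B:19, C:27, D:19, E:19, F:27, G:15, H:27, I:27, J:27.
The smallest farness is 15, for G, so G has the highest closeness.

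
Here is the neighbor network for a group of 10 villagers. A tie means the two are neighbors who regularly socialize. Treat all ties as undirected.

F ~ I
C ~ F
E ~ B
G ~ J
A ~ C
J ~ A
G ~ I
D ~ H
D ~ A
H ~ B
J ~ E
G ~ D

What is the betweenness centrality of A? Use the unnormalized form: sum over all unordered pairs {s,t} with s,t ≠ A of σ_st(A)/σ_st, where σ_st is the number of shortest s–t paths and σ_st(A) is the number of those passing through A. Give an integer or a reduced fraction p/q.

28/3

Pairs whose geodesics pass through A — C–J: 1; C–E: 1; C–B: 2/2; C–H: 1; C–D: 1; C–G: 2/3; J–H: 1/3; J–D: 1/2; J–F: 1/2; E–D: 1/3; E–F: 1/2; B–F: 2/4; H–F: 1/2; D–F: 1/2.
All other pairs contribute 0.
Summing the contributions gives betweenness(A) = 28/3.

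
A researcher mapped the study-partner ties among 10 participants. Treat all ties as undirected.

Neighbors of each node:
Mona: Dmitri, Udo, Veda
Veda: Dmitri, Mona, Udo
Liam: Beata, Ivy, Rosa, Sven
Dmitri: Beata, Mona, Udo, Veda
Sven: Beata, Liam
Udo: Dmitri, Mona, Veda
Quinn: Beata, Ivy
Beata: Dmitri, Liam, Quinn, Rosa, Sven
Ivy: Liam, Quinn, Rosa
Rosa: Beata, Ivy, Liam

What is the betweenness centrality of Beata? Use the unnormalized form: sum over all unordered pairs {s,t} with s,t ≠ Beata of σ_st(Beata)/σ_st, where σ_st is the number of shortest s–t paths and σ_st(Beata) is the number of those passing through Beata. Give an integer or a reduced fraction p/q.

Pairs whose geodesics pass through Beata — Dmitri–Liam: 1; Dmitri–Ivy: 3/3; Dmitri–Quinn: 1; Dmitri–Sven: 1; Dmitri–Rosa: 1; Mona–Liam: 1; Mona–Ivy: 3/3; Mona–Quinn: 1; Mona–Sven: 1; Mona–Rosa: 1; Udo–Liam: 1; Udo–Ivy: 3/3; Udo–Quinn: 1; Udo–Sven: 1 … (+10 more pairs).
All other pairs contribute 0.
Summing the contributions gives betweenness(Beata) = 45/2.

45/2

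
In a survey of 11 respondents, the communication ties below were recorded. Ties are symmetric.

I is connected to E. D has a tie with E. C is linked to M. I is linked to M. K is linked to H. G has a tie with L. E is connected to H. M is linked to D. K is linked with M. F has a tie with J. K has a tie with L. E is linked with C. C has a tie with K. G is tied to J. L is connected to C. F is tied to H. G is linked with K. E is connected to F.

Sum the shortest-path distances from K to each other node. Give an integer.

15

Distances from K: C:1, D:2, E:2, F:2, G:1, H:1, I:2, J:2, L:1, M:1.
Sum = 1 + 2 + 2 + 2 + 1 + 1 + 2 + 2 + 1 + 1 = 15.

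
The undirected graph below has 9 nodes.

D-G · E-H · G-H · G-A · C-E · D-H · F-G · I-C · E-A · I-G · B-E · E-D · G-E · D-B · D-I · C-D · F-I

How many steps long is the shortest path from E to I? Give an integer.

2

One shortest route is E – D – I, which uses 2 edges, and E and I are not directly tied, so nothing shorter exists. So d(E,I) = 2.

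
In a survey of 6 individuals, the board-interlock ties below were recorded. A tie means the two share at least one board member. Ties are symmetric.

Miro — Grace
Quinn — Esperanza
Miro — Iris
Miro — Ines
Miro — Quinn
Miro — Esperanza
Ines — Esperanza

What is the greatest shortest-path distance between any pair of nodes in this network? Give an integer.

Eccentricity of each node (its greatest distance to any other): Esperanza:2, Grace:2, Ines:2, Iris:2, Miro:1, Quinn:2.
The maximum eccentricity is 2, realized for instance by the pair Iris–Ines via Iris – Miro – Ines. So the diameter is 2.

2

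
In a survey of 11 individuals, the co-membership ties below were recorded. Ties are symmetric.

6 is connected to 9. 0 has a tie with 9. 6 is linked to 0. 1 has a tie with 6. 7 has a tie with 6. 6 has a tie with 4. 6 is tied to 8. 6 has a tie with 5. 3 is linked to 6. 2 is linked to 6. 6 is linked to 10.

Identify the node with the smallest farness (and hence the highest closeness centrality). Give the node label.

Farness (sum of distances to all others) for each node — 0:18, 1:19, 2:19, 3:19, 4:19, 5:19, 6:10, 7:19, 8:19, 9:18, 10:19.
The smallest farness is 10, for 6, so 6 has the highest closeness.

6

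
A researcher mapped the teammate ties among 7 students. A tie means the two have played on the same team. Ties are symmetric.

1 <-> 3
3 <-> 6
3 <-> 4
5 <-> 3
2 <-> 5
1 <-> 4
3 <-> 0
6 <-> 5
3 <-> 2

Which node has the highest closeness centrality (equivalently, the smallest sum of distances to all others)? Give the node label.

Farness (sum of distances to all others) for each node — 0:11, 1:10, 2:10, 3:6, 4:10, 5:9, 6:10.
The smallest farness is 6, for 3, so 3 has the highest closeness.

3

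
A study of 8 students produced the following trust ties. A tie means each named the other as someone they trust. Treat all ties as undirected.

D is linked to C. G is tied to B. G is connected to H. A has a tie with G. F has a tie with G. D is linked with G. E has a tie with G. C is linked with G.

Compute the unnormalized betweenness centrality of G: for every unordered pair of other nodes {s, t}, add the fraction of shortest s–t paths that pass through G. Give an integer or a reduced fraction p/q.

20

Pairs whose geodesics pass through G — D–A: 1; D–B: 1; D–E: 1; D–H: 1; D–F: 1; A–B: 1; A–E: 1; A–H: 1; A–F: 1; A–C: 1; B–E: 1; B–H: 1; B–F: 1; B–C: 1 … (+6 more pairs).
All other pairs contribute 0.
Summing the contributions gives betweenness(G) = 20.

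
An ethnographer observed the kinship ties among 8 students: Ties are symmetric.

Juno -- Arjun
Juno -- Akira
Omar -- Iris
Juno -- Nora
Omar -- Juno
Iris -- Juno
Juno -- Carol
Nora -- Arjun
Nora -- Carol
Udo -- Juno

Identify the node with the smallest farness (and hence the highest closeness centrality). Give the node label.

Juno

Farness (sum of distances to all others) for each node — Akira:13, Arjun:12, Carol:12, Iris:12, Juno:7, Nora:11, Omar:12, Udo:13.
The smallest farness is 7, for Juno, so Juno has the highest closeness.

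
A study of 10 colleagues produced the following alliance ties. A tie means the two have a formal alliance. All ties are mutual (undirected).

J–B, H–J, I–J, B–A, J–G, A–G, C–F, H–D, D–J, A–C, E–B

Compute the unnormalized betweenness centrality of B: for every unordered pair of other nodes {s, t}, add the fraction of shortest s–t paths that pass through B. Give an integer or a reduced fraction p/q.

Pairs whose geodesics pass through B — F–D: 1/2; F–J: 1/2; F–H: 1/2; F–I: 1/2; F–E: 1; D–A: 1/2; D–C: 1/2; D–E: 1; G–E: 2/2; J–A: 1/2; J–C: 1/2; J–E: 1; H–A: 1/2; H–C: 1/2 … (+6 more pairs).
All other pairs contribute 0.
Summing the contributions gives betweenness(B) = 14.

14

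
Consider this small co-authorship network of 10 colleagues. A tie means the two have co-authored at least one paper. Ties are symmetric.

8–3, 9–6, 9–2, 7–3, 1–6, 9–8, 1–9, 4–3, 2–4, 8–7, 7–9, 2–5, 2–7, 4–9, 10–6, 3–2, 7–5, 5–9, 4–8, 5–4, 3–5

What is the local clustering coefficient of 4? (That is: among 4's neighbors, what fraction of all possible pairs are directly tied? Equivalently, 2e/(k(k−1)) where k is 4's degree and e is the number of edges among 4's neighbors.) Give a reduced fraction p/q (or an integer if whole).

7/10

4's neighbors: 2, 3, 5, 8, and 9 (k = 5).
Possible neighbor pairs: C(5,2) = 10. Edges among them: 2–3, 2–5, 2–9, 3–5, 3–8, 5–9, 8–9 → e = 7.
Clustering(4) = 7/10.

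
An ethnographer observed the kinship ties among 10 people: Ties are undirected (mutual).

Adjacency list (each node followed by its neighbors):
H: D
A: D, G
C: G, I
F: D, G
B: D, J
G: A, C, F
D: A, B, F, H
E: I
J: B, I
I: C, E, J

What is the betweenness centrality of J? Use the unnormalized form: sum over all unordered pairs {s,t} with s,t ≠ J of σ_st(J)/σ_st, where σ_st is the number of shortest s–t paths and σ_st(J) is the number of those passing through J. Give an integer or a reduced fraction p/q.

Pairs whose geodesics pass through J — H–I: 1; H–E: 1; B–C: 1; B–I: 1; B–E: 1; D–I: 1; D–E: 1.
All other pairs contribute 0.
Summing the contributions gives betweenness(J) = 7.

7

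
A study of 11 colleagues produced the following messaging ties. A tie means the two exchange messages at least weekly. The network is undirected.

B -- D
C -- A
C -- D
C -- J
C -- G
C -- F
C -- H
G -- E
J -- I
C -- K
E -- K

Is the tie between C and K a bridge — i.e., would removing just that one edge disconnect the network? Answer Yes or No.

Even without that edge, C still reaches K via C – G – E – K, so the network stays connected. Not a bridge.

No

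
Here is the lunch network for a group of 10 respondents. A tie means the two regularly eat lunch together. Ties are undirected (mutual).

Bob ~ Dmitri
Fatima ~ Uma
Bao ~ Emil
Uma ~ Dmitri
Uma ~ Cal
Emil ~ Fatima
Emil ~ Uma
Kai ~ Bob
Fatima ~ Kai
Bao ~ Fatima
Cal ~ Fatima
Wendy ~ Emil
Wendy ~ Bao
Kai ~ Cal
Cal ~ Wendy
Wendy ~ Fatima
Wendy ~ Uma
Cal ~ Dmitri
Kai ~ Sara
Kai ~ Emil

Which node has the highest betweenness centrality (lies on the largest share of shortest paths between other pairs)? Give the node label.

Kai

Unnormalized betweenness of each node: Bao:0, Bob:1, Cal:62/15, Dmitri:19/10, Emil:107/30, Fatima:271/60, Kai:247/20, Sara:0, Uma:61/20, Wendy:89/60.
Kai has the largest value, 247/20, making it the main broker — the node through which the most shortest paths run.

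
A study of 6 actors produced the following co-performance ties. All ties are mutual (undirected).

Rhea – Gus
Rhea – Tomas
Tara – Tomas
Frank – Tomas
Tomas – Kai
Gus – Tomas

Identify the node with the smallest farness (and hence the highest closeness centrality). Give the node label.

Farness (sum of distances to all others) for each node — Frank:9, Gus:8, Kai:9, Rhea:8, Tara:9, Tomas:5.
The smallest farness is 5, for Tomas, so Tomas has the highest closeness.

Tomas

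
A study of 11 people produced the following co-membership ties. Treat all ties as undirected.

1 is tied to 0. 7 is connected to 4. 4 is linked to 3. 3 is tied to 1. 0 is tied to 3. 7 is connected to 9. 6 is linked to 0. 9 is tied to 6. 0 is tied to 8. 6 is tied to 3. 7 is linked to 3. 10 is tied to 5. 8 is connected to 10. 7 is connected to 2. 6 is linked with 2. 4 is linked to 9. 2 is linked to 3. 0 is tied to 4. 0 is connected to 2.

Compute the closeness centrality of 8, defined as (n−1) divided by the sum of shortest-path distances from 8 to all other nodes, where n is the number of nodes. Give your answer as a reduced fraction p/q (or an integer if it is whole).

1/2

Distances from 8: 0:1, 1:2, 2:2, 3:2, 4:2, 5:2, 6:2, 7:3, 9:3, 10:1. Sum = 20.
n = 11, so closeness = 10/20 = 1/2.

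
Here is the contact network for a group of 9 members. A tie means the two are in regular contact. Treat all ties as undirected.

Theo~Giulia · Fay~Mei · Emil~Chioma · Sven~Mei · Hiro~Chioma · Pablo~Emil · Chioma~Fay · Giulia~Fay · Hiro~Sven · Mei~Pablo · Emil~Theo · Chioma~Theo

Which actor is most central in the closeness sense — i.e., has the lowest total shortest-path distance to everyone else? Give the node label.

Farness (sum of distances to all others) for each node — Chioma:12, Emil:14, Fay:13, Giulia:17, Hiro:16, Mei:14, Pablo:16, Sven:17, Theo:15.
The smallest farness is 12, for Chioma, so Chioma has the highest closeness.

Chioma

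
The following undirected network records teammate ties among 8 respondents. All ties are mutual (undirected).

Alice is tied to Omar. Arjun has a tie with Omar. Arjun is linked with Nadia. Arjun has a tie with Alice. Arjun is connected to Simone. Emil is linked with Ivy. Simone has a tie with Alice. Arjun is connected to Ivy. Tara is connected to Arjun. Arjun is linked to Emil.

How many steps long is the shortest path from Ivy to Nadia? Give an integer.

2

One shortest route is Ivy – Arjun – Nadia, which uses 2 edges, and Ivy and Nadia are not directly tied, so nothing shorter exists. So d(Ivy,Nadia) = 2.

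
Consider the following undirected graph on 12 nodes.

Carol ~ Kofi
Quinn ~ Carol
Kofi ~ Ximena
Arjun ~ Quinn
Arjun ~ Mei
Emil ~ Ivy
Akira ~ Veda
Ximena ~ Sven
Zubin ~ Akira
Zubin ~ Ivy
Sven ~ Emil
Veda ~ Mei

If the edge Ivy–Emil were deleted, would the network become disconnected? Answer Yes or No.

Even without that edge, Ivy still reaches Emil via Ivy – Zubin – Akira – Veda – Mei – Arjun – Quinn – Carol – Kofi – Ximena – Sven – Emil, so the network stays connected. Not a bridge.

No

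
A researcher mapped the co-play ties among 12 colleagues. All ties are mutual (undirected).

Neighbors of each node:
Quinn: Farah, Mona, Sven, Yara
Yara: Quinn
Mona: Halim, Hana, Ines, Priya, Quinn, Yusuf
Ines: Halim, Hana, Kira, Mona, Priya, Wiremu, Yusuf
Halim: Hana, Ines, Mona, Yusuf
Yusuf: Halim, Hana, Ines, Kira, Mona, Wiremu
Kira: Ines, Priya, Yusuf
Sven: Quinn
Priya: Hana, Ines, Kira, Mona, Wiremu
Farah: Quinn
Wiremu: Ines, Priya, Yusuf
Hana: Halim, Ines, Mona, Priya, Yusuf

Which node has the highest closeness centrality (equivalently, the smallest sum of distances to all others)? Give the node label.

Farness (sum of distances to all others) for each node — Farah:30, Halim:21, Hana:20, Ines:18, Kira:26, Mona:16, Priya:20, Quinn:20, Sven:30, Wiremu:26, Yara:30, Yusuf:19.
The smallest farness is 16, for Mona, so Mona has the highest closeness.

Mona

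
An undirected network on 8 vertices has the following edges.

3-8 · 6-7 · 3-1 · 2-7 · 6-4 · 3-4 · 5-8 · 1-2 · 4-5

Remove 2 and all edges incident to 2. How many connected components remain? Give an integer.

2's neighbors (1 and 7) remain reachable from one another through other ties, so the rest of the network stays in one piece.

1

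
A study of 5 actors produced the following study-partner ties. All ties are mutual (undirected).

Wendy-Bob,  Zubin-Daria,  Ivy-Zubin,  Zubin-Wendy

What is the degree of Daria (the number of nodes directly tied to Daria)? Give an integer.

Daria is directly tied to Zubin. That is 1 neighbor, so the degree of Daria is 1.

1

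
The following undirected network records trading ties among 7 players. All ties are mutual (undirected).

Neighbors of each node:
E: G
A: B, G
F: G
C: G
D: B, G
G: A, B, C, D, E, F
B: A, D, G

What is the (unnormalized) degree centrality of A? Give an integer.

2

A is directly tied to B and G. That is 2 neighbors, so the degree of A is 2.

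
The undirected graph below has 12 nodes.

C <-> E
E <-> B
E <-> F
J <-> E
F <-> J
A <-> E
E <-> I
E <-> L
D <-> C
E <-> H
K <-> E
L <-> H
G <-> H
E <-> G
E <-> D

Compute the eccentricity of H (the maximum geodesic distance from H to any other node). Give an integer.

Distances from H: A:2, B:2, C:2, D:2, E:1, F:2, G:1, I:2, J:2, K:2, L:1.
The largest is 2 (to A, D, F, C, I, K, B, and J), so the eccentricity of H is 2.

2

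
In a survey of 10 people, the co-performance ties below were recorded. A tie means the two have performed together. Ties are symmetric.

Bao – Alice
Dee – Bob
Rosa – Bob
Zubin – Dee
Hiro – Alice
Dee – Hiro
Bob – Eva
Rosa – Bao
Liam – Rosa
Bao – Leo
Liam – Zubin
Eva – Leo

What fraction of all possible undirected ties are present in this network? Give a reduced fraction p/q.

4/15

There are 12 edges and 10 nodes, so the maximum possible is C(10,2) = 45.
Density = 12/45 = 4/15.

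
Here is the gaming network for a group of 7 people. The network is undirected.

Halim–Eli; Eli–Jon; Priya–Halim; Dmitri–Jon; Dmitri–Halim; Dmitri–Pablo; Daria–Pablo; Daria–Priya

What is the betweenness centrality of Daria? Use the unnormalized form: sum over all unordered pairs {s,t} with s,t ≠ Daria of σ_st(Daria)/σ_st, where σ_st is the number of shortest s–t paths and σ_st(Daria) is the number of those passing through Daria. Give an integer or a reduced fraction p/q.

1

Pairs whose geodesics pass through Daria — Pablo–Priya: 1.
All other pairs contribute 0.
Summing the contributions gives betweenness(Daria) = 1.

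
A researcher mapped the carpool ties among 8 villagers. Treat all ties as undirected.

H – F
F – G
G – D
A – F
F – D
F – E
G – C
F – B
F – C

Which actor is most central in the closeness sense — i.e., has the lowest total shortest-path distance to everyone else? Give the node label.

F

Farness (sum of distances to all others) for each node — A:13, B:13, C:12, D:12, E:13, F:7, G:11, H:13.
The smallest farness is 7, for F, so F has the highest closeness.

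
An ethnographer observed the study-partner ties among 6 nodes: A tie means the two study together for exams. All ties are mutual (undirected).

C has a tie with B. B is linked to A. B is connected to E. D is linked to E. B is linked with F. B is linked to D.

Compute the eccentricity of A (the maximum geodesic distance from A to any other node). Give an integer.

2

Distances from A: B:1, C:2, D:2, E:2, F:2.
The largest is 2 (to C, E, F, and D), so the eccentricity of A is 2.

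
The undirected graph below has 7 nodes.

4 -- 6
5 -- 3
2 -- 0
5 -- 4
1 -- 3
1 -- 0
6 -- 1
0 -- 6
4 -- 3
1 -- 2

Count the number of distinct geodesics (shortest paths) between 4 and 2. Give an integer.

The shortest distance is 3. The length-3 paths are: 4–3–1–2; 4–6–1–2; 4–6–0–2.
That gives 3 distinct shortest paths.

3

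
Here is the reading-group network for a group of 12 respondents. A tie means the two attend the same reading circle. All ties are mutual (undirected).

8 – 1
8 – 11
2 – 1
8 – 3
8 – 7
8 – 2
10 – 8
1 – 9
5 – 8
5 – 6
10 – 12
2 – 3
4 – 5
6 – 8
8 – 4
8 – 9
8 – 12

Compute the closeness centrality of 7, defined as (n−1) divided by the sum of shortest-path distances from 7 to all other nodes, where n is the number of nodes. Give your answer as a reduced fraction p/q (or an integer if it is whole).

11/21

Distances from 7: 1:2, 2:2, 3:2, 4:2, 5:2, 6:2, 8:1, 9:2, 10:2, 11:2, 12:2. Sum = 21.
n = 12, so closeness = 11/21.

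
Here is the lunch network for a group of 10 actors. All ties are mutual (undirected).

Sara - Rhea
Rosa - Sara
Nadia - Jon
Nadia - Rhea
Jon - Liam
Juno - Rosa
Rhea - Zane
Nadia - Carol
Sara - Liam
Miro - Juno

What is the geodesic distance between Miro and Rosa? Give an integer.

2

One shortest route is Miro – Juno – Rosa, which uses 2 edges, and Miro and Rosa are not directly tied, so nothing shorter exists. So d(Miro,Rosa) = 2.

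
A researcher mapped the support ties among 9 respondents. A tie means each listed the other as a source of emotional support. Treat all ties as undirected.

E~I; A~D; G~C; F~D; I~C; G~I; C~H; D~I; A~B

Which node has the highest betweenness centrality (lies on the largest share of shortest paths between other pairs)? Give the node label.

Unnormalized betweenness of each node: A:7, B:0, C:7, D:17, E:0, F:0, G:0, H:0, I:19.
I has the largest value, 19, making it the main broker — the node through which the most shortest paths run.

I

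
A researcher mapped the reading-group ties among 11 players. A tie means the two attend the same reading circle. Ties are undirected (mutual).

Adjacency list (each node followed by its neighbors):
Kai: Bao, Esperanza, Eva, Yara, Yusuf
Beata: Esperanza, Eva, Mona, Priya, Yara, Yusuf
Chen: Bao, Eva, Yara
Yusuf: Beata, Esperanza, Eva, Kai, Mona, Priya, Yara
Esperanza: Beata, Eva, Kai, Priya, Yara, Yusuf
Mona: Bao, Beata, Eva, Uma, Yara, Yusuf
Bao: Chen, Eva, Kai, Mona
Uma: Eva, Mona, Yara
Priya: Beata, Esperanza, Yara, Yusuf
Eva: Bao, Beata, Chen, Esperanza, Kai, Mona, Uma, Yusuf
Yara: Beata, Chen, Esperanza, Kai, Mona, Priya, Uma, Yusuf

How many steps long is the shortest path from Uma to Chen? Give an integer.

2

One shortest route is Uma – Eva – Chen, which uses 2 edges, and Uma and Chen are not directly tied, so nothing shorter exists. So d(Uma,Chen) = 2.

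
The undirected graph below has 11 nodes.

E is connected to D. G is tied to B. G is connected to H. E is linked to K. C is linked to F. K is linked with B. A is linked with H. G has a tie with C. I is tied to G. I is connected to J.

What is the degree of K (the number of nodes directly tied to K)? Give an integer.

2

K is directly tied to B and E. That is 2 neighbors, so the degree of K is 2.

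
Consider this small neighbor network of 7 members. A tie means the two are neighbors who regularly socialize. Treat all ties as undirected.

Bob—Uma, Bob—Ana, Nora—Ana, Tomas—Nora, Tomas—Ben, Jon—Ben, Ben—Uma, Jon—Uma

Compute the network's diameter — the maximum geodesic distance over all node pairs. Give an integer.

Eccentricity of each node (its greatest distance to any other): Ana:3, Ben:3, Bob:3, Jon:3, Nora:3, Tomas:3, Uma:3.
The maximum eccentricity is 3, realized for instance by the pair Jon–Ana via Jon – Uma – Bob – Ana. So the diameter is 3.

3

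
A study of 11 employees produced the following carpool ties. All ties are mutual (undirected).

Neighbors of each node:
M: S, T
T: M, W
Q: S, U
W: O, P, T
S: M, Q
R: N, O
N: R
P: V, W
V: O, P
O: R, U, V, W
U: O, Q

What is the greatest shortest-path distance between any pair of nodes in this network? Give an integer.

Eccentricity of each node (its greatest distance to any other): M:5, N:5, O:3, P:4, Q:4, R:4, S:5, T:4, U:3, V:4, W:3.
The maximum eccentricity is 5, realized for instance by the pair N–M via N – R – O – W – T – M. So the diameter is 5.

5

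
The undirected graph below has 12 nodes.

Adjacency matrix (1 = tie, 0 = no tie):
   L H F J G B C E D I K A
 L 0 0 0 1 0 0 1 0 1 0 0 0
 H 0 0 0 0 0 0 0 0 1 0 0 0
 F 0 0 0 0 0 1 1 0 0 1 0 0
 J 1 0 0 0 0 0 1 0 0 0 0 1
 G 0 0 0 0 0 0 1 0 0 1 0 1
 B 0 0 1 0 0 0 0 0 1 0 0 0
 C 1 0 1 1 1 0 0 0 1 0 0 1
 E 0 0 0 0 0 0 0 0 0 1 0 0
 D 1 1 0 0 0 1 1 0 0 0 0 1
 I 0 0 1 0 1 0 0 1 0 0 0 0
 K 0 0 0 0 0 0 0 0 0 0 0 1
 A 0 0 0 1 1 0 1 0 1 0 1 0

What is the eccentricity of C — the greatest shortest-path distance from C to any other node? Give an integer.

Distances from C: A:1, B:2, D:1, E:3, F:1, G:1, H:2, I:2, J:1, K:2, L:1.
The largest is 3 (to E), so the eccentricity of C is 3.

3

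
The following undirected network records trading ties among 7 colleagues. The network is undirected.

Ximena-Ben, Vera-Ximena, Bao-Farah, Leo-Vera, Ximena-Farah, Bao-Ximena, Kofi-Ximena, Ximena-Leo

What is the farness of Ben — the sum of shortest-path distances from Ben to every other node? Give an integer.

Distances from Ben: Bao:2, Farah:2, Kofi:2, Leo:2, Vera:2, Ximena:1.
Sum = 2 + 2 + 2 + 2 + 2 + 1 = 11.

11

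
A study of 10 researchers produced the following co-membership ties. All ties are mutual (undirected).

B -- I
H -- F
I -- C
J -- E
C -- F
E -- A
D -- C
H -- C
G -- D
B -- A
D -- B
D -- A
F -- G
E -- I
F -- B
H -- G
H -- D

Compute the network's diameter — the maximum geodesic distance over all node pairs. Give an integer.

4

Eccentricity of each node (its greatest distance to any other): A:2, B:3, C:3, D:3, E:3, F:4, G:4, H:4, I:3, J:4.
The maximum eccentricity is 4, realized for instance by the pair J–G via J – E – A – D – G. So the diameter is 4.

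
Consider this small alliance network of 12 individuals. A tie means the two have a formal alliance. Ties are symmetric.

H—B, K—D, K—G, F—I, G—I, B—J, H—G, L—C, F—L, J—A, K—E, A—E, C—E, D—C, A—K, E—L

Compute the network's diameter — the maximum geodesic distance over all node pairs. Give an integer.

Eccentricity of each node (its greatest distance to any other): A:3, B:4, C:4, D:4, E:3, F:4, G:3, H:4, I:4, J:4, K:3, L:4.
The maximum eccentricity is 4, realized for instance by the pair D–B via D – K – A – J – B. So the diameter is 4.

4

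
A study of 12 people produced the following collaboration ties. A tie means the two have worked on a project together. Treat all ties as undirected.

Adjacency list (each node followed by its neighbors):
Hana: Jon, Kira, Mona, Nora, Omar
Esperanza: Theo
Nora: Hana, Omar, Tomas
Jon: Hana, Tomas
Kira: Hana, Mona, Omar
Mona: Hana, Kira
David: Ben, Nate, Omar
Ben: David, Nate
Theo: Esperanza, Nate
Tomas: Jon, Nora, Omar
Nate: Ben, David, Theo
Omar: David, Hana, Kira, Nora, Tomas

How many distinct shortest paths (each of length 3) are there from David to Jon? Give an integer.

The shortest distance is 3. The length-3 paths are: David–Omar–Hana–Jon; David–Omar–Tomas–Jon.
That gives 2 distinct shortest paths.

2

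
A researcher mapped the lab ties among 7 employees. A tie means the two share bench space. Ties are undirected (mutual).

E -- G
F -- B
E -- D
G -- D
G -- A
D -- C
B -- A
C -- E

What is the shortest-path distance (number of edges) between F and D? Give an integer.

One shortest route is F – B – A – G – D, which uses 4 edges, and at distance 3 from F we only reach {G}, which does not include D. So d(F,D) = 4.

4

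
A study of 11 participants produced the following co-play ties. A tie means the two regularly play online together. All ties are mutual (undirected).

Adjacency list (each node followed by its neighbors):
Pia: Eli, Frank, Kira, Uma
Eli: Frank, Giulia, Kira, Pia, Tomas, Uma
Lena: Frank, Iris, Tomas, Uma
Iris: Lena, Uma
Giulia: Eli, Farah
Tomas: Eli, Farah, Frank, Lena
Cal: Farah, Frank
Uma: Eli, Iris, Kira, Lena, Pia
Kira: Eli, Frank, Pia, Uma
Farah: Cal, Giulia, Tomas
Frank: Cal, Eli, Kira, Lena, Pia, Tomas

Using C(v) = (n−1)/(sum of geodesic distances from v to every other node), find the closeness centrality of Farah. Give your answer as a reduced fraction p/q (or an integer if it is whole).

Distances from Farah: Cal:1, Eli:2, Frank:2, Giulia:1, Iris:3, Kira:3, Lena:2, Pia:3, Tomas:1, Uma:3. Sum = 21.
n = 11, so closeness = 10/21.

10/21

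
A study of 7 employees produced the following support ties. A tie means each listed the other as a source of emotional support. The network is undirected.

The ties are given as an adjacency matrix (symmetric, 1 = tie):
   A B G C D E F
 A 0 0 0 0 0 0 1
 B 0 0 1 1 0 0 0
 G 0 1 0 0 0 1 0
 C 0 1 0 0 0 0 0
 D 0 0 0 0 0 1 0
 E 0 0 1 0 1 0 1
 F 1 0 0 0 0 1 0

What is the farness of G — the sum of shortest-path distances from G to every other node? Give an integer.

Distances from G: A:3, B:1, C:2, D:2, E:1, F:2.
Sum = 3 + 1 + 2 + 2 + 1 + 2 = 11.

11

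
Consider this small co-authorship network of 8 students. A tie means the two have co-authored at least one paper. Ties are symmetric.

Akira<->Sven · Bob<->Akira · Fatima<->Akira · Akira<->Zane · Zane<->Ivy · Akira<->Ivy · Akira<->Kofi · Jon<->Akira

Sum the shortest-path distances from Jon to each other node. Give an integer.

Distances from Jon: Akira:1, Bob:2, Fatima:2, Ivy:2, Kofi:2, Sven:2, Zane:2.
Sum = 1 + 2 + 2 + 2 + 2 + 2 + 2 = 13.

13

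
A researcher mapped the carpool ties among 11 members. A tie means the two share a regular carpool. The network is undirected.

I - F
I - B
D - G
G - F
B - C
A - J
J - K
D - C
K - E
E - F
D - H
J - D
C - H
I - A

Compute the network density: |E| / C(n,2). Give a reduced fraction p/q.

There are 14 edges and 11 nodes, so the maximum possible is C(11,2) = 55.
Density = 14/55.

14/55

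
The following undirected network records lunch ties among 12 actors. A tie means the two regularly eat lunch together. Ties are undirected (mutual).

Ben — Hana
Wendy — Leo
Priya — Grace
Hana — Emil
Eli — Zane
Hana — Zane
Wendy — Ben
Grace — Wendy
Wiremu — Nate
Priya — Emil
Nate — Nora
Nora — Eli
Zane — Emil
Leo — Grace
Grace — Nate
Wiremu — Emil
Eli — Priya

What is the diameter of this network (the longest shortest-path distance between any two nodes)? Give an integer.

Eccentricity of each node (its greatest distance to any other): Ben:4, Eli:3, Emil:3, Grace:3, Hana:3, Leo:4, Nate:3, Nora:4, Priya:3, Wendy:3, Wiremu:3, Zane:4.
The maximum eccentricity is 4, realized for instance by the pair Ben–Nora via Ben – Hana – Zane – Eli – Nora. So the diameter is 4.

4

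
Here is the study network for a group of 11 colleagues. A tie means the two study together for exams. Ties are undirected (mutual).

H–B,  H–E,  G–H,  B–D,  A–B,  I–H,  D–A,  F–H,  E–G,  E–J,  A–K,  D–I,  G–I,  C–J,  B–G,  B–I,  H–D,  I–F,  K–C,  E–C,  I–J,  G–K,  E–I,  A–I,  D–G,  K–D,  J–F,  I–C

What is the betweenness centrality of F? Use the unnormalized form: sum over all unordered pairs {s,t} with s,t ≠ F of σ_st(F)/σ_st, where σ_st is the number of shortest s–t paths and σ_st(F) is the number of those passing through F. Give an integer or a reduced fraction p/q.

1/3

Pairs whose geodesics pass through F — J–H: 1/3.
All other pairs contribute 0.
Summing the contributions gives betweenness(F) = 1/3.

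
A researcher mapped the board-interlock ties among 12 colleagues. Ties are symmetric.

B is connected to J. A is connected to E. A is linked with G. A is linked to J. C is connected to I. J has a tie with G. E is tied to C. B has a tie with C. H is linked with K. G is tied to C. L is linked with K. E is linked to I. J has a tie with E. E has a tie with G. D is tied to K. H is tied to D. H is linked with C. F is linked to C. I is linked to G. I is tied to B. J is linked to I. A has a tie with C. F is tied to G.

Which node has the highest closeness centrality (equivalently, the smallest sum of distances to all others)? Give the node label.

Farness (sum of distances to all others) for each node — A:22, B:23, C:16, D:28, E:21, F:24, G:20, H:20, I:21, J:25, K:27, L:37.
The smallest farness is 16, for C, so C has the highest closeness.

C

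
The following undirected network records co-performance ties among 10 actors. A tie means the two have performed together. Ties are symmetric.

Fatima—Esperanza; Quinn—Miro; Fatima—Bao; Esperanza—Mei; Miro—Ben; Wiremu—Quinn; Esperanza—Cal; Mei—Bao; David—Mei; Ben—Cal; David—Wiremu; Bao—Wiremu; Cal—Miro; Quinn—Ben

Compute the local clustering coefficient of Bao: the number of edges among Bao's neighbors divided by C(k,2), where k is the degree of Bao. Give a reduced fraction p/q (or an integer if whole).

0

Bao's neighbors: Fatima, Mei, and Wiremu (k = 3).
Possible neighbor pairs: C(3,2) = 3. Edges among them: none → e = 0.
Clustering(Bao) = 0/3 = 0.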